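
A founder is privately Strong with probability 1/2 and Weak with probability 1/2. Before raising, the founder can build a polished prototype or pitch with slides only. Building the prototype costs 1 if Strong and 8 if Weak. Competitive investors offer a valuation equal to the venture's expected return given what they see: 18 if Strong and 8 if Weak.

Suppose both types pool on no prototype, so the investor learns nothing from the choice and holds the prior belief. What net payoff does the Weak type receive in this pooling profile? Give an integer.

13

Pooled valuation = 1/2·18 + 1/2·8 = 13.
Weak pays no cost for no prototype, so net payoff = 13.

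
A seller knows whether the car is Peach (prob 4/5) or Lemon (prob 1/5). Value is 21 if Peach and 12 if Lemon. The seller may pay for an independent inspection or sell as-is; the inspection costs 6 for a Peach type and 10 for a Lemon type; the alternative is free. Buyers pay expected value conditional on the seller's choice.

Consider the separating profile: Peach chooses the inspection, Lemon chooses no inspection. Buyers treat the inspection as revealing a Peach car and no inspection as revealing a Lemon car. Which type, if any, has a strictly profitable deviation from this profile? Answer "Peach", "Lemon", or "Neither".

Neither

The inspection pays 21; no inspection pays 12.
Peach: assigned the inspection, nets 21 − 6 = 15; deviating to no inspection nets 12.
Lemon: assigned no inspection, nets 12; deviating to the inspection nets 21 − 10 = 11.
Both types strictly prefer their assigned action; no profitable deviation.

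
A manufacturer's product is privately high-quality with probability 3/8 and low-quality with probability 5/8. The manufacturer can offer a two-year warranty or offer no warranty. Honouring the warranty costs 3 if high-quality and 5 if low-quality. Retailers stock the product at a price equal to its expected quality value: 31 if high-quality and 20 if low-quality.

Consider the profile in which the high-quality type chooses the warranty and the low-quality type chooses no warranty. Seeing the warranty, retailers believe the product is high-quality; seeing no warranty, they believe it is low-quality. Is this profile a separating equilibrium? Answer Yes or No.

Under these beliefs, the warranty earns price 31 and no warranty earns price 20.
high-quality: the warranty nets 31 − 3 = 28; no warranty nets 20. high-quality prefers the warranty.
low-quality: the warranty nets 31 − 5 = 26; no warranty nets 20. low-quality would deviate to the warranty.
low-quality has a profitable deviation, so the profile is not an equilibrium.

No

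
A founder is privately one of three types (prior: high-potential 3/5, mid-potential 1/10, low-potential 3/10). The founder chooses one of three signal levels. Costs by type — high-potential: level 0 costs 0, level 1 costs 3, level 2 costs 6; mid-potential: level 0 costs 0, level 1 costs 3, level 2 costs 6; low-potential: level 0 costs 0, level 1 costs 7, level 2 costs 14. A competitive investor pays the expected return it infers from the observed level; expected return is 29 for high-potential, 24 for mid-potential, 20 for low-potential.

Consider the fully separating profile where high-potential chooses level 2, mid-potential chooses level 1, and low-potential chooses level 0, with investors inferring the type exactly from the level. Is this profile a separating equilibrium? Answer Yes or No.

No

Separating valuations: level 2 → 29, level 1 → 24, level 0 → 20.
high-potential (assigned level 2): level 0: 20 − 0 = 20; level 1: 24 − 3 = 21; level 2: 29 − 6 = 23. high-potential stays.
mid-potential (assigned level 1): level 0: 20 − 0 = 20; level 1: 24 − 3 = 21; level 2: 29 − 6 = 23. mid-potential prefers level 2.
low-potential (assigned level 0): level 0: 20 − 0 = 20; level 1: 24 − 7 = 17; level 2: 29 − 14 = 15. low-potential stays.
At least one type deviates; the separating profile fails.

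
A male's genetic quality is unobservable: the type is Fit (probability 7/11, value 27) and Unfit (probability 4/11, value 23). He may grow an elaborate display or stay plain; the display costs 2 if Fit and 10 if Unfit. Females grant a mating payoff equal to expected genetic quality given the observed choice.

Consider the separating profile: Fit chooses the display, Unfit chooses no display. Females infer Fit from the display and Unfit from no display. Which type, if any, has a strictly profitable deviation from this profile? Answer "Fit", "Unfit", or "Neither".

Neither

The display pays 27; no display pays 23.
Fit: assigned the display, nets 27 − 2 = 25; deviating to no display nets 23.
Unfit: assigned no display, nets 23; deviating to the display nets 27 − 10 = 17.
Both types strictly prefer their assigned action; no profitable deviation.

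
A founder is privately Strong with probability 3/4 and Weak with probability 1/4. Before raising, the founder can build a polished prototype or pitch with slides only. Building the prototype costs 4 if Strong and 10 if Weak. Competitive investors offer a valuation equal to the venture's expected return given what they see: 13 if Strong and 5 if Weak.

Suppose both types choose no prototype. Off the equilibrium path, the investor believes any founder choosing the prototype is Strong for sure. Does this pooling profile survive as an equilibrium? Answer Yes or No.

On path, the investor holds the prior and pays 3/4·13 + 1/4·5 = 11. Off path (the prototype), believing Strong, it pays 13.
Strong: no prototype nets 11; the prototype nets 13 − 4 = 9. Strong stays.
Weak: no prototype nets 11; the prototype nets 13 − 10 = 3. Weak stays.
No type deviates, so pooling is sustained.

Yes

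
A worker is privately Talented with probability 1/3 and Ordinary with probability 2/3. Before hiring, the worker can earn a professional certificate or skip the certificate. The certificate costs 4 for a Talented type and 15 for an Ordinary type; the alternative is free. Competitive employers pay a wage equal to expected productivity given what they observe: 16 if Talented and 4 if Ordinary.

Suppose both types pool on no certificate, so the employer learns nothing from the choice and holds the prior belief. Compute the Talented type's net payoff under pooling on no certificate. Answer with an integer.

Pooled wage = 1/3·16 + 2/3·4 = 8.
Talented pays no cost for no certificate, so net payoff = 8.

8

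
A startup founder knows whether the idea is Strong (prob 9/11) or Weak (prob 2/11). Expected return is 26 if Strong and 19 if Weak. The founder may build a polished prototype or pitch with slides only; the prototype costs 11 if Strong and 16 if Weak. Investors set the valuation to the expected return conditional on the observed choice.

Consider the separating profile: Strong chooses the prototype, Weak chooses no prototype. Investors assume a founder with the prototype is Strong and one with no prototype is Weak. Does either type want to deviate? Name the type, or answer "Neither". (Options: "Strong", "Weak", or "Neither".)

Strong

The prototype pays 26; no prototype pays 19.
Strong: assigned the prototype, nets 26 − 11 = 15; deviating to no prototype nets 19.
Weak: assigned no prototype, nets 19; deviating to the prototype nets 26 − 16 = 10.
The Strong type gains 4 by deviating.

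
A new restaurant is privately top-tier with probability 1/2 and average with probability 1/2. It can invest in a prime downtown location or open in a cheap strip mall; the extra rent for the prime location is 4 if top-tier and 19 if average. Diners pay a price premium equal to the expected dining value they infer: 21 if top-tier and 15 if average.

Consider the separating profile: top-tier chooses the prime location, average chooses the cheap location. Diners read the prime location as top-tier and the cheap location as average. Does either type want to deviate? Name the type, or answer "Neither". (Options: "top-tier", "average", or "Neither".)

Neither

The prime location pays 21; the cheap location pays 15.
top-tier: assigned the prime location, nets 21 − 4 = 17; deviating to the cheap location nets 15.
average: assigned the cheap location, nets 15; deviating to the prime location nets 21 − 19 = 2.
Both types strictly prefer their assigned action; no profitable deviation.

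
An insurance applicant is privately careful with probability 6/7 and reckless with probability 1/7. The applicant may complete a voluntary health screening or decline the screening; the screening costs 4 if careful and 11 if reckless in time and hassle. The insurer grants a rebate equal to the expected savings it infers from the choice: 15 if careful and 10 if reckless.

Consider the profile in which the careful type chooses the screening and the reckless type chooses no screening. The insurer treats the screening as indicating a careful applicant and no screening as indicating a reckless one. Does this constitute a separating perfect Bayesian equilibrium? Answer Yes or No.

Yes

Under these beliefs, the screening earns rebate 15 and no screening earns rebate 10.
careful: the screening nets 15 − 4 = 11; no screening nets 10. careful prefers the screening.
reckless: the screening nets 15 − 11 = 4; no screening nets 10. reckless prefers no screening.
Neither type deviates, so the separating profile is an equilibrium.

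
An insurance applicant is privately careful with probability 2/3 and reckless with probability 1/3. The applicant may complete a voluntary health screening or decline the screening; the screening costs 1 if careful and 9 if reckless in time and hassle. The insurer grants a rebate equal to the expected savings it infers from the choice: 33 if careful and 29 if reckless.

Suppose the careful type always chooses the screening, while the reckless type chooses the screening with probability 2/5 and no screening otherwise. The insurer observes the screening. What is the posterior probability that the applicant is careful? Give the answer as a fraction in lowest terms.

P(the screening) = (2/3)·1 + (1/3)·(2/5) = 4/5.
By Bayes' rule, P(careful | the screening) = (2/3) / (4/5) = 5/6.

5/6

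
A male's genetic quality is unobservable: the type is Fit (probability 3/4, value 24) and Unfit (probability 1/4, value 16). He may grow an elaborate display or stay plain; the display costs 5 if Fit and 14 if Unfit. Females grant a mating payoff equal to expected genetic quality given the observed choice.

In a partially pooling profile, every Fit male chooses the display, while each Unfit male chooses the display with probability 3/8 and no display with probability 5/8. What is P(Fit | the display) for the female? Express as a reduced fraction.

8/9

P(the display) = (3/4)·1 + (1/4)·(3/8) = 27/32.
By Bayes' rule, P(Fit | the display) = (3/4) / (27/32) = 8/9.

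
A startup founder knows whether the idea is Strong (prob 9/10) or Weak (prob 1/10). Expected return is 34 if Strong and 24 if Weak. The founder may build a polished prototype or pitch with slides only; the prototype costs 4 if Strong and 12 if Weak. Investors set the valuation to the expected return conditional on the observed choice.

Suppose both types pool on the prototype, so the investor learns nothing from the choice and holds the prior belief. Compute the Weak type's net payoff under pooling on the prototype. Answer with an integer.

21

Pooled valuation = 9/10·34 + 1/10·24 = 33.
Weak pays cost 12 for the prototype, so net payoff = 33 − 12 = 21.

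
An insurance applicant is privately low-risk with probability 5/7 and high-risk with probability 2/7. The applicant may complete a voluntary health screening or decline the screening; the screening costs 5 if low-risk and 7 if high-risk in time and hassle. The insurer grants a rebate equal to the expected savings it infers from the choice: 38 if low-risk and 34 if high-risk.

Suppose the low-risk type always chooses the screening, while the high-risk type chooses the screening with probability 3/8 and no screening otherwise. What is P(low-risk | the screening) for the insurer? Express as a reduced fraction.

20/23

P(the screening) = (5/7)·1 + (2/7)·(3/8) = 23/28.
By Bayes' rule, P(low-risk | the screening) = (5/7) / (23/28) = 20/23.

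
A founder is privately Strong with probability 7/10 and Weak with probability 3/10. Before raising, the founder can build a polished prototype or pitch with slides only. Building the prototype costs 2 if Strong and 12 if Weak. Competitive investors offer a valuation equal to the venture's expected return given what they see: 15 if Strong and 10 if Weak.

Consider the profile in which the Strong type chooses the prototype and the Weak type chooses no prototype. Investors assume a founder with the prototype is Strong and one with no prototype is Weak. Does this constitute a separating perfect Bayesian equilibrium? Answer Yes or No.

Yes

Under these beliefs, the prototype earns valuation 15 and no prototype earns valuation 10.
Strong: the prototype nets 15 − 2 = 13; no prototype nets 10. Strong prefers the prototype.
Weak: the prototype nets 15 − 12 = 3; no prototype nets 10. Weak prefers no prototype.
Neither type deviates, so the separating profile is an equilibrium.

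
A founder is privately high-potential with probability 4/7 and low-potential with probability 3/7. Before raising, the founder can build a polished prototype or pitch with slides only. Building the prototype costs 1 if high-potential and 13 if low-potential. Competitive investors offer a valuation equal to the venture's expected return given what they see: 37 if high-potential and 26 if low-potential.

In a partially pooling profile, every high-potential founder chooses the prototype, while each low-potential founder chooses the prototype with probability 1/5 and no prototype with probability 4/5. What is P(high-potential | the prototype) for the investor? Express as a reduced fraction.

20/23

P(the prototype) = (4/7)·1 + (3/7)·(1/5) = 23/35.
By Bayes' rule, P(high-potential | the prototype) = (4/7) / (23/35) = 20/23.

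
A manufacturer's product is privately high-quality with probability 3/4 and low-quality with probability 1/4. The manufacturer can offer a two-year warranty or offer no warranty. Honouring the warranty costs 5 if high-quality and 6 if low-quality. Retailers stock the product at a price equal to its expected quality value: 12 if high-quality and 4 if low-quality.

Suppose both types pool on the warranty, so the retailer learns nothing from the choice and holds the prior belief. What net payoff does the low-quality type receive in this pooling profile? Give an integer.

Pooled price = 3/4·12 + 1/4·4 = 10.
low-quality pays cost 6 for the warranty, so net payoff = 10 − 6 = 4.

4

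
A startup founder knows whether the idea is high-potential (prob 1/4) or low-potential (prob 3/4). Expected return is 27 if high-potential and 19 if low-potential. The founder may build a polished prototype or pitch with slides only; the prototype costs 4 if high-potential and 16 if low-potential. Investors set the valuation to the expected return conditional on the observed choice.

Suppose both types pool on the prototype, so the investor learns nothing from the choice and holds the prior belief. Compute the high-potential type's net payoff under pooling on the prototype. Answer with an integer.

Pooled valuation = 1/4·27 + 3/4·19 = 21.
high-potential pays cost 4 for the prototype, so net payoff = 21 − 4 = 17.

17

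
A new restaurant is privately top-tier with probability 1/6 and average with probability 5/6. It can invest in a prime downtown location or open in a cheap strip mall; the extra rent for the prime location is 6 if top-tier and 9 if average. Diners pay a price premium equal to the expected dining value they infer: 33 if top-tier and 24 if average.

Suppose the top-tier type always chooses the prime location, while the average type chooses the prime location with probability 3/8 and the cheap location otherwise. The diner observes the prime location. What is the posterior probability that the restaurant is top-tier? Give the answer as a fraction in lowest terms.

8/23

P(the prime location) = (1/6)·1 + (5/6)·(3/8) = 23/48.
By Bayes' rule, P(top-tier | the prime location) = (1/6) / (23/48) = 8/23.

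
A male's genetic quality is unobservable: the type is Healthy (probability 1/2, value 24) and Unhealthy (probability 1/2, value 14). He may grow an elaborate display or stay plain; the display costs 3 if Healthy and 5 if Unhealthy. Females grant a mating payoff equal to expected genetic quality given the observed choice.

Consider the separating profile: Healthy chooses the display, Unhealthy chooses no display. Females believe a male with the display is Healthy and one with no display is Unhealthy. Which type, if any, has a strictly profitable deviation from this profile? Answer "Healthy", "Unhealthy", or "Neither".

Unhealthy

The display pays 24; no display pays 14.
Healthy: assigned the display, nets 24 − 3 = 21; deviating to no display nets 14.
Unhealthy: assigned no display, nets 14; deviating to the display nets 24 − 5 = 19.
The Unhealthy type gains 5 by deviating.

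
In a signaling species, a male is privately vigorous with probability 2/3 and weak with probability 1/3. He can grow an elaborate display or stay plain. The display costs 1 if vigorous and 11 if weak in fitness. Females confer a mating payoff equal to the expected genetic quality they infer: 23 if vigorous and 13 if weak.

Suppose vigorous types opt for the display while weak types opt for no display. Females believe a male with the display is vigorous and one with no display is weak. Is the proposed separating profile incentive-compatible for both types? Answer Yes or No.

Under these beliefs, the display earns mating payoff 23 and no display earns mating payoff 13.
vigorous: the display nets 23 − 1 = 22; no display nets 13. vigorous prefers the display.
weak: the display nets 23 − 11 = 12; no display nets 13. weak prefers no display.
Neither type deviates, so the separating profile is an equilibrium.

Yes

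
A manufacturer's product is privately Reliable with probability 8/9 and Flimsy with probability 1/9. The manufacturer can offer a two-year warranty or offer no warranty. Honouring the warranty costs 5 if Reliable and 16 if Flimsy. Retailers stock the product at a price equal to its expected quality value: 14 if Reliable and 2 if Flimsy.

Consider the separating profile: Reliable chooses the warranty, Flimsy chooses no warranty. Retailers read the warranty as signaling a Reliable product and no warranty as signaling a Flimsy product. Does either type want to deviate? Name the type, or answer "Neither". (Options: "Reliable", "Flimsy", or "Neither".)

Neither

The warranty pays 14; no warranty pays 2.
Reliable: assigned the warranty, nets 14 − 5 = 9; deviating to no warranty nets 2.
Flimsy: assigned no warranty, nets 2; deviating to the warranty nets 14 − 16 = -2.
Both types strictly prefer their assigned action; no profitable deviation.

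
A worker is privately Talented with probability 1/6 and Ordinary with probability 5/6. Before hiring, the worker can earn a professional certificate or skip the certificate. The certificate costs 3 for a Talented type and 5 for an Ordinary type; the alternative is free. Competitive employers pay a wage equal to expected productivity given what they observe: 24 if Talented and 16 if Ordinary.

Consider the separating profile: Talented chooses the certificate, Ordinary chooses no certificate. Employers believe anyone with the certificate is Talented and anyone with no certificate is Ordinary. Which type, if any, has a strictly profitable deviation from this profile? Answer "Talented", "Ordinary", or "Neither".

The certificate pays 24; no certificate pays 16.
Talented: assigned the certificate, nets 24 − 3 = 21; deviating to no certificate nets 16.
Ordinary: assigned no certificate, nets 16; deviating to the certificate nets 24 − 5 = 19.
The Ordinary type gains 3 by deviating.

Ordinary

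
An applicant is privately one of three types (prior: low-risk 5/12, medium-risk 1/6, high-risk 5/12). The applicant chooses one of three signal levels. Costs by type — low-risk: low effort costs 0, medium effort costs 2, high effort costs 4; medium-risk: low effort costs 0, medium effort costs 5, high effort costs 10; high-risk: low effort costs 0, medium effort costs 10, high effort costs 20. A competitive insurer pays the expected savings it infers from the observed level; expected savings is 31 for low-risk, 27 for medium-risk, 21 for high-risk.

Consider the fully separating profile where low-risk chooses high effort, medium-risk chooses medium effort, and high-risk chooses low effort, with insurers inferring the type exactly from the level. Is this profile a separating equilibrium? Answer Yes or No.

Separating rebates: high effort → 31, medium effort → 27, low effort → 21.
low-risk (assigned high effort): low effort: 21 − 0 = 21; medium effort: 27 − 2 = 25; high effort: 31 − 4 = 27. low-risk stays.
medium-risk (assigned medium effort): low effort: 21 − 0 = 21; medium effort: 27 − 5 = 22; high effort: 31 − 10 = 21. medium-risk stays.
high-risk (assigned low effort): low effort: 21 − 0 = 21; medium effort: 27 − 10 = 17; high effort: 31 − 20 = 11. high-risk stays.
Every type prefers its assigned level; separation holds.

Yes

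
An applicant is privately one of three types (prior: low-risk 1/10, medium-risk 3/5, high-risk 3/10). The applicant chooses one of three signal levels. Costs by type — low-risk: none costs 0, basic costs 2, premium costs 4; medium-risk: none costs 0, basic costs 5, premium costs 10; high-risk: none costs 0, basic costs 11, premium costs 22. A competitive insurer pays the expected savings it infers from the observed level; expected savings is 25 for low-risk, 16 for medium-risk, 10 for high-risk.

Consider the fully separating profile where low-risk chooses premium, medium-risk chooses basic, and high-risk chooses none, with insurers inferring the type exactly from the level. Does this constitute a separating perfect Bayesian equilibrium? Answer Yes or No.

Separating rebates: premium → 25, basic → 16, none → 10.
low-risk (assigned premium): none: 10 − 0 = 10; basic: 16 − 2 = 14; premium: 25 − 4 = 21. low-risk stays.
medium-risk (assigned basic): none: 10 − 0 = 10; basic: 16 − 5 = 11; premium: 25 − 10 = 15. medium-risk prefers premium.
high-risk (assigned none): none: 10 − 0 = 10; basic: 16 − 11 = 5; premium: 25 − 22 = 3. high-risk stays.
At least one type deviates; the separating profile fails.

No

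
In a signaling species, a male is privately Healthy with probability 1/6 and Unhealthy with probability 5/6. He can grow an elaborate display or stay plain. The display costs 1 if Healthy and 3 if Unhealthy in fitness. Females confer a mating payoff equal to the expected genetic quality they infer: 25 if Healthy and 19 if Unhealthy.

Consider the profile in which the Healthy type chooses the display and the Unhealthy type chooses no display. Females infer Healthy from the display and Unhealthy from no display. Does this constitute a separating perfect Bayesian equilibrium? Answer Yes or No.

No

Under these beliefs, the display earns mating payoff 25 and no display earns mating payoff 19.
Healthy: the display nets 25 − 1 = 24; no display nets 19. Healthy prefers the display.
Unhealthy: the display nets 25 − 3 = 22; no display nets 19. Unhealthy would deviate to the display.
Unhealthy has a profitable deviation, so the profile is not an equilibrium.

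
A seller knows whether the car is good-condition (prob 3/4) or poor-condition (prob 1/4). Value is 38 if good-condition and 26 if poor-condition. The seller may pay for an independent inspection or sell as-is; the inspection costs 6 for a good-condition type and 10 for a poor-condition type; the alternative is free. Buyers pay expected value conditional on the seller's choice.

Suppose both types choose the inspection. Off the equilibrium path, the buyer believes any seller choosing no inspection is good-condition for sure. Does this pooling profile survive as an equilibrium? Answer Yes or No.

On path, the buyer holds the prior and pays 3/4·38 + 1/4·26 = 35. Off path (no inspection), believing good-condition, it pays 38.
good-condition: the inspection nets 35 − 6 = 29; no inspection nets 38. good-condition would deviate.
poor-condition: the inspection nets 35 − 10 = 25; no inspection nets 38. poor-condition would deviate.
A type deviates, so pooling fails.

No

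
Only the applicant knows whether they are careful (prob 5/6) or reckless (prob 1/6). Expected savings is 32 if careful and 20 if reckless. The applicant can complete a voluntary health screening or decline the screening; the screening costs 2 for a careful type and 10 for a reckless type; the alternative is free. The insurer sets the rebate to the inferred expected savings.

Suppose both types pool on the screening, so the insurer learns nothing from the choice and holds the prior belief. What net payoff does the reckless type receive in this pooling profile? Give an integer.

Pooled rebate = 5/6·32 + 1/6·20 = 30.
reckless pays cost 10 for the screening, so net payoff = 30 − 10 = 20.

20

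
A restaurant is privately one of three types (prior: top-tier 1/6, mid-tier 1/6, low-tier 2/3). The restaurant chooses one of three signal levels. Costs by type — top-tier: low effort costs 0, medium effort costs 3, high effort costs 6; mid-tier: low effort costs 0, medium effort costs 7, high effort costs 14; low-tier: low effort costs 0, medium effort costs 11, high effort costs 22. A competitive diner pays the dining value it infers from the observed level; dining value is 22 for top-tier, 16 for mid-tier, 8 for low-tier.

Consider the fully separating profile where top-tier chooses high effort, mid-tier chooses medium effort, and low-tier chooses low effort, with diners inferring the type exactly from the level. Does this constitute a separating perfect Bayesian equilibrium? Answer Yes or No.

Separating price premiums: high effort → 22, medium effort → 16, low effort → 8.
top-tier (assigned high effort): low effort: 8 − 0 = 8; medium effort: 16 − 3 = 13; high effort: 22 − 6 = 16. top-tier stays.
mid-tier (assigned medium effort): low effort: 8 − 0 = 8; medium effort: 16 − 7 = 9; high effort: 22 − 14 = 8. mid-tier stays.
low-tier (assigned low effort): low effort: 8 − 0 = 8; medium effort: 16 − 11 = 5; high effort: 22 − 22 = 0. low-tier stays.
Every type prefers its assigned level; separation holds.

Yes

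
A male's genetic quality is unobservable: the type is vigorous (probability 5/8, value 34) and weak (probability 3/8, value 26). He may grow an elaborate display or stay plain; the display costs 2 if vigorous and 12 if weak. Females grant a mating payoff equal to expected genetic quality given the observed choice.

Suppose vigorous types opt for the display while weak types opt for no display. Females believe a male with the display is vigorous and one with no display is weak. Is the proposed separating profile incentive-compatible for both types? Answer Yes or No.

Yes

Under these beliefs, the display earns mating payoff 34 and no display earns mating payoff 26.
vigorous: the display nets 34 − 2 = 32; no display nets 26. vigorous prefers the display.
weak: the display nets 34 − 12 = 22; no display nets 26. weak prefers no display.
Neither type deviates, so the separating profile is an equilibrium.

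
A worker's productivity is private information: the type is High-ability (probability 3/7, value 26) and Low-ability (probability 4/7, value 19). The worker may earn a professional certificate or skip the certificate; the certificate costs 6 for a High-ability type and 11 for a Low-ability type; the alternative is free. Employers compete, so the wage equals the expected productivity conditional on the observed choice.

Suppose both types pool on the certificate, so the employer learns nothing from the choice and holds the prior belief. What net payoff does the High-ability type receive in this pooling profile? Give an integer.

Pooled wage = 3/7·26 + 4/7·19 = 22.
High-ability pays cost 6 for the certificate, so net payoff = 22 − 6 = 16.

16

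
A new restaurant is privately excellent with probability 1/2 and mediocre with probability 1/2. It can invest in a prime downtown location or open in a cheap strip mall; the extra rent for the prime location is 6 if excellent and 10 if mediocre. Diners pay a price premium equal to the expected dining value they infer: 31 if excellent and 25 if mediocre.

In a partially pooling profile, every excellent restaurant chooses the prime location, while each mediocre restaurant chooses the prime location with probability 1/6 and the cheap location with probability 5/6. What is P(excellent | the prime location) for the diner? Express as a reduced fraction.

6/7

P(the prime location) = (1/2)·1 + (1/2)·(1/6) = 7/12.
By Bayes' rule, P(excellent | the prime location) = (1/2) / (7/12) = 6/7.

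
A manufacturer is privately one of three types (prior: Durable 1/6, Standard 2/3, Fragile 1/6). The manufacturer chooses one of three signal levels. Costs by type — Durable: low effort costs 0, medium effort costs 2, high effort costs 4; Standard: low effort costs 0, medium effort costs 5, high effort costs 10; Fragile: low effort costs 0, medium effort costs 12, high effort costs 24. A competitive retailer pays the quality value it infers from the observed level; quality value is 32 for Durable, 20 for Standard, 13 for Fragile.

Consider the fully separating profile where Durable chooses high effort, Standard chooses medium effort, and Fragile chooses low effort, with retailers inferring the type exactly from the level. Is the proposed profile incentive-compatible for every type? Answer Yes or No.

Separating prices: high effort → 32, medium effort → 20, low effort → 13.
Durable (assigned high effort): low effort: 13 − 0 = 13; medium effort: 20 − 2 = 18; high effort: 32 − 4 = 28. Durable stays.
Standard (assigned medium effort): low effort: 13 − 0 = 13; medium effort: 20 − 5 = 15; high effort: 32 − 10 = 22. Standard prefers high effort.
Fragile (assigned low effort): low effort: 13 − 0 = 13; medium effort: 20 − 12 = 8; high effort: 32 − 24 = 8. Fragile stays.
At least one type deviates; the separating profile fails.

No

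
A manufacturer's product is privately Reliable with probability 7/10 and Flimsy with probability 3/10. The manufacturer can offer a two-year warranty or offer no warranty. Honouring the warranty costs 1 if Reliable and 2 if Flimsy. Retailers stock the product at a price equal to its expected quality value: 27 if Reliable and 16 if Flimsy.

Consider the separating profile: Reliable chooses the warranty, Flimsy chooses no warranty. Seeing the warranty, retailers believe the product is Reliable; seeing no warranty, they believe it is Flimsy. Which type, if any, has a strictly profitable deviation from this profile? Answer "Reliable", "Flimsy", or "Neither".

The warranty pays 27; no warranty pays 16.
Reliable: assigned the warranty, nets 27 − 1 = 26; deviating to no warranty nets 16.
Flimsy: assigned no warranty, nets 16; deviating to the warranty nets 27 − 2 = 25.
The Flimsy type gains 9 by deviating.

Flimsy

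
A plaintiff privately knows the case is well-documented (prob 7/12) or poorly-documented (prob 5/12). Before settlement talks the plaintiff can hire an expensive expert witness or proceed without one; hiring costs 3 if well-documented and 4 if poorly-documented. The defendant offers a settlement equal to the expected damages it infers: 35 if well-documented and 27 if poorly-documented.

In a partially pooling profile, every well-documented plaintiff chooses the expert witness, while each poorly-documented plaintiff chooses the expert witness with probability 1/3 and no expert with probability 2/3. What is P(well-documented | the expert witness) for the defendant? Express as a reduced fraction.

P(the expert witness) = (7/12)·1 + (5/12)·(1/3) = 13/18.
By Bayes' rule, P(well-documented | the expert witness) = (7/12) / (13/18) = 21/26.

21/26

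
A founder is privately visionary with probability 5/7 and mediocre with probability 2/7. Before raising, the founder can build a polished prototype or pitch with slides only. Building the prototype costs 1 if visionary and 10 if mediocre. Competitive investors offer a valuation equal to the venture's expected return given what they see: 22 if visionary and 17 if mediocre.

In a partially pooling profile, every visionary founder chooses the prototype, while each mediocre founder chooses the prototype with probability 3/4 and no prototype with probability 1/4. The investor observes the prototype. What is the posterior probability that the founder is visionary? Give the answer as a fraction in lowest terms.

10/13

P(the prototype) = (5/7)·1 + (2/7)·(3/4) = 13/14.
By Bayes' rule, P(visionary | the prototype) = (5/7) / (13/14) = 10/13.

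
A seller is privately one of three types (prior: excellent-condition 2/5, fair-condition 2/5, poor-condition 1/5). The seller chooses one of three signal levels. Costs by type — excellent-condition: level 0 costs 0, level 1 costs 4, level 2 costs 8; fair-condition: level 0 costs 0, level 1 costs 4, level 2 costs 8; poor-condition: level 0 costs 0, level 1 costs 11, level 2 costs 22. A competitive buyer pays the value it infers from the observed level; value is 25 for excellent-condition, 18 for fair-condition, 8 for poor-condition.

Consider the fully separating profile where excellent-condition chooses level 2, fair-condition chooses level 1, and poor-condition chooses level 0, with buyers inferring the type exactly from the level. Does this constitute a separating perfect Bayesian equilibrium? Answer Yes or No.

Separating prices: level 2 → 25, level 1 → 18, level 0 → 8.
excellent-condition (assigned level 2): level 0: 8 − 0 = 8; level 1: 18 − 4 = 14; level 2: 25 − 8 = 17. excellent-condition stays.
fair-condition (assigned level 1): level 0: 8 − 0 = 8; level 1: 18 − 4 = 14; level 2: 25 − 8 = 17. fair-condition prefers level 2.
poor-condition (assigned level 0): level 0: 8 − 0 = 8; level 1: 18 − 11 = 7; level 2: 25 − 22 = 3. poor-condition stays.
At least one type deviates; the separating profile fails.

No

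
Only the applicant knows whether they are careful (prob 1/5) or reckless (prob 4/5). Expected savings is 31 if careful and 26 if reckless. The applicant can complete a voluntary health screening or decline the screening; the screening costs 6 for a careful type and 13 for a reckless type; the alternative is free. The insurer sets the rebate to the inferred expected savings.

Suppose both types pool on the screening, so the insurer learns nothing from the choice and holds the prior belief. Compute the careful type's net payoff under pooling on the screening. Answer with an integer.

21

Pooled rebate = 1/5·31 + 4/5·26 = 27.
careful pays cost 6 for the screening, so net payoff = 27 − 6 = 21.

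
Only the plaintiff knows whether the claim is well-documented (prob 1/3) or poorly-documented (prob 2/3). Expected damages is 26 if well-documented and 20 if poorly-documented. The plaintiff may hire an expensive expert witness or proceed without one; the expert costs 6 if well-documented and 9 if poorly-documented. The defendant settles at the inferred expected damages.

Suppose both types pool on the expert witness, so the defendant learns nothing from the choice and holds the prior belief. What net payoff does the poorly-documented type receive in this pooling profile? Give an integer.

Pooled settlement = 1/3·26 + 2/3·20 = 22.
poorly-documented pays cost 9 for the expert witness, so net payoff = 22 − 9 = 13.

13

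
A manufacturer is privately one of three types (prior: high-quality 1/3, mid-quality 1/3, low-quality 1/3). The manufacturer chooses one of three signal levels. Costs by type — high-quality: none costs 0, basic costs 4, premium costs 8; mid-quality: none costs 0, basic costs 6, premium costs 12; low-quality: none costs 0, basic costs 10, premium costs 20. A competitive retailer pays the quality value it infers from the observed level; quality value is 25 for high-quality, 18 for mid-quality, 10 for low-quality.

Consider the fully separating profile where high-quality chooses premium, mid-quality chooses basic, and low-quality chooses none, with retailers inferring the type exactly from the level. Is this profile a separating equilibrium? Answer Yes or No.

No

Separating prices: premium → 25, basic → 18, none → 10.
high-quality (assigned premium): none: 10 − 0 = 10; basic: 18 − 4 = 14; premium: 25 − 8 = 17. high-quality stays.
mid-quality (assigned basic): none: 10 − 0 = 10; basic: 18 − 6 = 12; premium: 25 − 12 = 13. mid-quality prefers premium.
low-quality (assigned none): none: 10 − 0 = 10; basic: 18 − 10 = 8; premium: 25 − 20 = 5. low-quality stays.
At least one type deviates; the separating profile fails.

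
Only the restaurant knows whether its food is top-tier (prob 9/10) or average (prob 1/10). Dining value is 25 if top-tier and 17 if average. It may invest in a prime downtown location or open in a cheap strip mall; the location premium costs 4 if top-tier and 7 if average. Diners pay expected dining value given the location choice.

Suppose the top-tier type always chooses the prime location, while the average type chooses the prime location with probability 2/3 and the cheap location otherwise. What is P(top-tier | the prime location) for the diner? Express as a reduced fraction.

27/29

P(the prime location) = (9/10)·1 + (1/10)·(2/3) = 29/30.
By Bayes' rule, P(top-tier | the prime location) = (9/10) / (29/30) = 27/29.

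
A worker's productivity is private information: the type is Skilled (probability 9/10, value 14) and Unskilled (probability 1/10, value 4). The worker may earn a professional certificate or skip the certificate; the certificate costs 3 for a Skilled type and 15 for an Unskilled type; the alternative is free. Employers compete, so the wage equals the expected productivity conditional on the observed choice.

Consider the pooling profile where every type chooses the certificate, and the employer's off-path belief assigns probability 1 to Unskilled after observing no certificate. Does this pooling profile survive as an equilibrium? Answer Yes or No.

On path, the employer holds the prior and pays 9/10·14 + 1/10·4 = 13. Off path (no certificate), believing Unskilled, it pays 4.
Skilled: the certificate nets 13 − 3 = 10; no certificate nets 4. Skilled stays.
Unskilled: the certificate nets 13 − 15 = -2; no certificate nets 4. Unskilled would deviate.
A type deviates, so pooling fails.

No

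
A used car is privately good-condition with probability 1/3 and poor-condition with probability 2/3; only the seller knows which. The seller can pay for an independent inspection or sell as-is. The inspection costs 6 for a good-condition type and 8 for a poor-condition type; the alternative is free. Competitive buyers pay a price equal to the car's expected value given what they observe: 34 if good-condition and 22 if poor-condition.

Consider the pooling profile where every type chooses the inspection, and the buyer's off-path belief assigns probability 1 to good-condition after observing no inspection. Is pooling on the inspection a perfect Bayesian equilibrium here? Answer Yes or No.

No

On path, the buyer holds the prior and pays 1/3·34 + 2/3·22 = 26. Off path (no inspection), believing good-condition, it pays 34.
good-condition: the inspection nets 26 − 6 = 20; no inspection nets 34. good-condition would deviate.
poor-condition: the inspection nets 26 − 8 = 18; no inspection nets 34. poor-condition would deviate.
A type deviates, so pooling fails.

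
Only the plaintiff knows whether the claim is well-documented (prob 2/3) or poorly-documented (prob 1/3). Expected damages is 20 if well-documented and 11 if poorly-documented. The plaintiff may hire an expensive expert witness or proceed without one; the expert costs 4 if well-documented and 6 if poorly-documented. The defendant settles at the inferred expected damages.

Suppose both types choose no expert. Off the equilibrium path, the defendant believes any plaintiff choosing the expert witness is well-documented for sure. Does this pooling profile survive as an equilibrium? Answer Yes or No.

On path, the defendant holds the prior and pays 2/3·20 + 1/3·11 = 17. Off path (the expert witness), believing well-documented, it pays 20.
well-documented: no expert nets 17; the expert witness nets 20 − 4 = 16. well-documented stays.
poorly-documented: no expert nets 17; the expert witness nets 20 − 6 = 14. poorly-documented stays.
No type deviates, so pooling is sustained.

Yes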